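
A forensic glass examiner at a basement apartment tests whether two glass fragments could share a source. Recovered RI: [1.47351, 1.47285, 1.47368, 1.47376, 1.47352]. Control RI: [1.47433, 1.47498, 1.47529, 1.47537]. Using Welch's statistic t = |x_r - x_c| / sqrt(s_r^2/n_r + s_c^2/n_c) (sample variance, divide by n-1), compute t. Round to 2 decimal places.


Welch's t-criterion for glass RI comparison:
Recovered mean = sum / n_r = 7.36732 / 5 = 1.473464
Control mean = sum / n_c = 5.89997 / 4 = 1.4749925
Recovered sample variance s_r^2 = 1.2913e-07
Control sample variance s_c^2 = 2.23358e-07
Welch SE (unpooled) = sqrt(s_r^2/n_r + s_c^2/n_c) = sqrt(2.5826e-08 + 5.58396e-08) = sqrt(8.16656e-08) = 0.000285772
|mean_r - mean_c| = 0.0015285
t = 0.0015285 / 0.000285772 = 5.35

5.35


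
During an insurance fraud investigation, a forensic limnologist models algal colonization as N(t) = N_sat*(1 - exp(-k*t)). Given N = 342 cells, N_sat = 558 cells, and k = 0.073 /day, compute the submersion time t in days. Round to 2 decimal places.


PMSI from diatom colonization curve:
N / N_sat = 342 / 558 = 0.612903
1 - N/N_sat = 0.387097
ln(1 - N/N_sat) = -0.94908
t = -ln(1 - N/N_sat) / k = -(-0.94908) / 0.073 = 13.00 days

13.00


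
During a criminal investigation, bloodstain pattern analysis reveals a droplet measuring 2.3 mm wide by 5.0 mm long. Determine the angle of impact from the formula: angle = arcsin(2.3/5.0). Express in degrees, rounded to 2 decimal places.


Blood spatter impact angle calculation:
width / length = 2.3 / 5.0 = 0.46
angle = arcsin(0.46)
angle = 27.39 degrees

27.39


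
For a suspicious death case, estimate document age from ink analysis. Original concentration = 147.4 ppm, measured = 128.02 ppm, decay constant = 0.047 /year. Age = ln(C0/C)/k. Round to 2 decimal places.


Document age estimation:
C0/C = 147.4 / 128.02 = 1.151383
ln(C0/C) = 0.140964
t = 0.140964 / 0.047 = 3.00 years

3.00


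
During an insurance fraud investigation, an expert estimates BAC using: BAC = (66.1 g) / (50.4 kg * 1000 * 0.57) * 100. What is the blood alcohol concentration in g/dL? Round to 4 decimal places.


Applying the Widmark formula:
BAC = (dose_g / (body_wt * 1000 * r)) * 100
Denominator = 50.4 * 1000 * 0.57 = 28728
BAC = (66.1 / 28728) * 100
BAC = 0.2301 g/dL

0.2301


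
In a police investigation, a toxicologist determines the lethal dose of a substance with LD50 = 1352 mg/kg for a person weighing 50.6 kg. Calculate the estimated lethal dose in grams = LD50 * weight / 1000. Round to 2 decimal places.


Lethal dose calculation:
Lethal dose = LD50 * body_weight / 1000
= 1352 * 50.6 / 1000
= 68411.2 / 1000
= 68.41 g

68.41


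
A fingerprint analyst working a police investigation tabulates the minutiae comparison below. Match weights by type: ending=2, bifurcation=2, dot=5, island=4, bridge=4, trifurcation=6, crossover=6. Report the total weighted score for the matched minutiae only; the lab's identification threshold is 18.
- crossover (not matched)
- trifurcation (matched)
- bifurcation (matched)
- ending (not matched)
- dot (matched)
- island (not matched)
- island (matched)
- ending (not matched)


Weighted minutiae match score:
  crossover: not matched, +0
  trifurcation: matched, +6 (running total 6)
  bifurcation: matched, +2 (running total 8)
  ending: not matched, +0
  dot: matched, +5 (running total 13)
  island: not matched, +0
  island: matched, +4 (running total 17)
  ending: not matched, +0
Total score = 17
Threshold = 18; verdict = inconclusive

17


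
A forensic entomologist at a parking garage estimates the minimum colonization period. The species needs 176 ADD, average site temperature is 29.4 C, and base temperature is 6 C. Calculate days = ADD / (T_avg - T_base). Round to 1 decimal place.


Insect development time:
Effective temperature = avg_temp - T_base = 29.4 - 6 = 23.4 C
Days = ADD / effective_temp = 176 / 23.4 = 7.5 days

7.5


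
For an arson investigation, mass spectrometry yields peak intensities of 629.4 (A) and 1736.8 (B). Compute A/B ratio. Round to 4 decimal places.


Spectral peak ratio:
Peak A = 629.4 counts
Peak B = 1736.8 counts
Ratio = 629.4 / 1736.8 = 0.3624

0.3624


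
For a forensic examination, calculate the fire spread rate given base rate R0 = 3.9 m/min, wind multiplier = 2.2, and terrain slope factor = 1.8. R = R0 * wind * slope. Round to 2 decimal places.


Fire spread rate calculation:
R = R0 * wind_factor * slope_factor
= 3.9 * 2.2 * 1.8
= 8.58 * 1.8
= 15.44 m/min

15.44


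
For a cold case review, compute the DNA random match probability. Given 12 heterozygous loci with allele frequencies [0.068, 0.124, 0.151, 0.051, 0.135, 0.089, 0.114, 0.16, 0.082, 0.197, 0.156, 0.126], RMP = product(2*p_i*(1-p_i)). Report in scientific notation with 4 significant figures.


Computing RMP for 12 loci:
Locus 1: 2 * 0.068 * 0.932 = 0.126752
Locus 2: 2 * 0.124 * 0.876 = 0.217248
Locus 3: 2 * 0.151 * 0.849 = 0.256398
Locus 4: 2 * 0.051 * 0.949 = 0.096798
Locus 5: 2 * 0.135 * 0.865 = 0.23355
Locus 6: 2 * 0.089 * 0.911 = 0.162158
Locus 7: 2 * 0.114 * 0.886 = 0.202008
Locus 8: 2 * 0.16 * 0.84 = 0.2688
Locus 9: 2 * 0.082 * 0.918 = 0.150552
Locus 10: 2 * 0.197 * 0.803 = 0.316382
Locus 11: 2 * 0.156 * 0.844 = 0.263328
Locus 12: 2 * 0.126 * 0.874 = 0.220248
RMP = 3.883e-09

3.883e-09


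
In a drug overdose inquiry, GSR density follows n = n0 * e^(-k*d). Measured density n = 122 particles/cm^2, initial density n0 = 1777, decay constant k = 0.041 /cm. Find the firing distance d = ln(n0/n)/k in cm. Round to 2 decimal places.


GSR distance calculation:
n0/n = 1777 / 122 = 14.565574
ln(n0/n) = 2.678661
d = 2.678661 / 0.041 = 65.33 cm

65.33


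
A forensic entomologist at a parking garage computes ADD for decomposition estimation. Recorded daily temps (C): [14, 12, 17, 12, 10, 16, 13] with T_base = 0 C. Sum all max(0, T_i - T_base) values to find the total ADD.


Computing ADD day by day:
Day 1: max(0, 14 - 0) = 14
Day 2: max(0, 12 - 0) = 12
Day 3: max(0, 17 - 0) = 17
Day 4: max(0, 12 - 0) = 12
Day 5: max(0, 10 - 0) = 10
Day 6: max(0, 16 - 0) = 16
Day 7: max(0, 13 - 0) = 13
Total ADD = 94

94


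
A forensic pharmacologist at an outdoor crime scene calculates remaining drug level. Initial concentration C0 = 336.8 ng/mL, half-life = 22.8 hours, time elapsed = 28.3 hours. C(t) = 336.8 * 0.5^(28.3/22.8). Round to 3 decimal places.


Drug concentration decay:
Number of half-lives = t / t_half = 28.3 / 22.8 = 1.241228
Decay factor = 0.5^1.241228 = 0.42301244
C(t) = 336.8 * 0.42301244 = 142.471 ng/mL

142.471


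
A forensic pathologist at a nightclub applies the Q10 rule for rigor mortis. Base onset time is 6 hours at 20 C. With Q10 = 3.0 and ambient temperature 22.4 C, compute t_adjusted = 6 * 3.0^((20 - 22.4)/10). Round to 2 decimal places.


Rigor mortis time adjustment:
Exponent = (T_ref - T_actual) / 10 = (20 - 22.4) / 10 = -0.24
Q10 factor = 3.0^-0.24 = 0.76823
t_adjusted = 6 * 0.76823 = 4.61 hours

4.61


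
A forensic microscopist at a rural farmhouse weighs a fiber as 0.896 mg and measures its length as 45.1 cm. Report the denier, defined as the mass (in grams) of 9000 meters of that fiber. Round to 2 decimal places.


Denier calculation:
Mass in grams = 0.896 mg / 1000 = 0.000896 g
Length in meters = 45.1 cm / 100 = 0.451 m
Linear density = mass / length = 0.000896 / 0.451 = 0.0019867 g/m
Denier = (g/m) * 9000 = 0.0019867 * 9000 = 17.88

17.88


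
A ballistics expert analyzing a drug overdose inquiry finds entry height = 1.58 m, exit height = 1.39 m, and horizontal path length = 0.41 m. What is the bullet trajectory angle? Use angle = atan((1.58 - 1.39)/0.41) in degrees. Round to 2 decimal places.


Bullet trajectory angle:
Height difference = 1.58 - 1.39 = 0.19 m
angle = atan(0.19 / 0.41)
angle = atan(0.463415)
angle = 24.86 degrees

24.86


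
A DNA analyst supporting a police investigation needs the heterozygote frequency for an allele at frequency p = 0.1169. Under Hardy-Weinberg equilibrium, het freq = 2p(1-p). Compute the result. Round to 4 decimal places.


Hardy-Weinberg heterozygote frequency:
q = 1 - p = 1 - 0.1169 = 0.8831
2pq = 2 * 0.1169 * 0.8831 = 0.2065

0.2065


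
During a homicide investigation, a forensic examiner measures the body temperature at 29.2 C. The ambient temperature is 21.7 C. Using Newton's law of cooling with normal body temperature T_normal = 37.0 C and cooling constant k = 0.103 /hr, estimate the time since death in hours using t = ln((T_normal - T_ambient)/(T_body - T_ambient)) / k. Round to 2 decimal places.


Using Newton's law of cooling:
t = ln((T_normal - T_ambient) / (T_body - T_ambient)) / k
T_normal - T_ambient = 15.3
T_body - T_ambient = 7.5
Ratio = 2.04
ln(ratio) = 0.71295
t = 0.71295 / 0.103 = 6.92 hours

6.92


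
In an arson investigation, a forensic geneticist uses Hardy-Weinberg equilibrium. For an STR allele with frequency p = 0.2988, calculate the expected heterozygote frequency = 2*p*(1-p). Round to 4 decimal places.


Hardy-Weinberg heterozygote frequency:
q = 1 - p = 1 - 0.2988 = 0.7012
2pq = 2 * 0.2988 * 0.7012 = 0.4190

0.4190


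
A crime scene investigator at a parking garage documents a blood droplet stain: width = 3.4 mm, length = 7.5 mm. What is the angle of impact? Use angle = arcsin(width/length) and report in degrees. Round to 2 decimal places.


Blood spatter impact angle calculation:
width / length = 3.4 / 7.5 = 0.453333
angle = arcsin(0.453333)
angle = 26.96 degrees

26.96


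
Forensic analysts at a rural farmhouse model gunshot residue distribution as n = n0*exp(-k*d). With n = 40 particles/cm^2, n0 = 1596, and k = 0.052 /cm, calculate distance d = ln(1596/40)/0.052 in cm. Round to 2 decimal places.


GSR distance calculation:
n0/n = 1596 / 40 = 39.9
ln(n0/n) = 3.686376
d = 3.686376 / 0.052 = 70.89 cm

70.89


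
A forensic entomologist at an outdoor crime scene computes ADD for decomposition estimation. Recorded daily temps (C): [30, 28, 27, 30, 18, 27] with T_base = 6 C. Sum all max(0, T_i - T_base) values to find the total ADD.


Computing ADD day by day:
Day 1: max(0, 30 - 6) = 24
Day 2: max(0, 28 - 6) = 22
Day 3: max(0, 27 - 6) = 21
Day 4: max(0, 30 - 6) = 24
Day 5: max(0, 18 - 6) = 12
Day 6: max(0, 27 - 6) = 21
Total ADD = 124

124


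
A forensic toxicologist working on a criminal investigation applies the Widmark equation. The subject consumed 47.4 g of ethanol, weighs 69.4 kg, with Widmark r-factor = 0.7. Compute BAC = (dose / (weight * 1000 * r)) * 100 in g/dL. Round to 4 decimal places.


Applying the Widmark formula:
BAC = (dose_g / (body_wt * 1000 * r)) * 100
Denominator = 69.4 * 1000 * 0.7 = 48580
BAC = (47.4 / 48580) * 100
BAC = 0.0976 g/dL

0.0976


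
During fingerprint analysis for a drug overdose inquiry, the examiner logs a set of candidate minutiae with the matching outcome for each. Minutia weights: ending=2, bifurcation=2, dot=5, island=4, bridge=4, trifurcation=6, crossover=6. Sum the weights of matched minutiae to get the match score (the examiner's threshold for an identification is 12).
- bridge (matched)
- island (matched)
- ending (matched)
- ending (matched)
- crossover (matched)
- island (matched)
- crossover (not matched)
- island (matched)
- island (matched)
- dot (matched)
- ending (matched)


Weighted minutiae match score:
  bridge: matched, +4 (running total 4)
  island: matched, +4 (running total 8)
  ending: matched, +2 (running total 10)
  ending: matched, +2 (running total 12)
  crossover: matched, +6 (running total 18)
  island: matched, +4 (running total 22)
  crossover: not matched, +0
  island: matched, +4 (running total 26)
  island: matched, +4 (running total 30)
  dot: matched, +5 (running total 35)
  ending: matched, +2 (running total 37)
Total score = 37
Threshold = 12; verdict = identification

37


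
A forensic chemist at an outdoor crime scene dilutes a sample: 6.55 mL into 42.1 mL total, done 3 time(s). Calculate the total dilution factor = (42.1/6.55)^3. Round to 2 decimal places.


Dilution factor calculation:
Single dilution = V_total / V_sample = 42.1 / 6.55 ≈ 6.427481
Number of dilutions = 3
Total DF = (42.1 / 6.55)^3 (full precision, rounded at the end) = 265.54

265.54


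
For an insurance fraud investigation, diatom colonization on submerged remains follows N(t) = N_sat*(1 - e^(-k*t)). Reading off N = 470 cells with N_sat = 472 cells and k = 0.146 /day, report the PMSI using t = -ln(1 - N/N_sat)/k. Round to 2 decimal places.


PMSI from diatom colonization curve:
N / N_sat = 470 / 472 = 0.995763
1 - N/N_sat = 0.004237
ln(1 - N/N_sat) = -5.4639
t = -ln(1 - N/N_sat) / k = -(-5.4639) / 0.146 = 37.42 days

37.42


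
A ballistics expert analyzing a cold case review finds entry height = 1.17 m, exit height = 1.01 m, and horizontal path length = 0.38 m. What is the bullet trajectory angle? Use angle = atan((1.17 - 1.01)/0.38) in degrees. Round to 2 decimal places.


Bullet trajectory angle:
Height difference = 1.17 - 1.01 = 0.16 m
angle = atan(0.16 / 0.38)
angle = atan(0.421053)
angle = 22.83 degrees

22.83


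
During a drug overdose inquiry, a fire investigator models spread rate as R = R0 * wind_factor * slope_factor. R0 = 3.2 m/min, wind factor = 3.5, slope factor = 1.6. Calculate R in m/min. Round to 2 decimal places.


Fire spread rate calculation:
R = R0 * wind_factor * slope_factor
= 3.2 * 3.5 * 1.6
= 11.2 * 1.6
= 17.92 m/min

17.92


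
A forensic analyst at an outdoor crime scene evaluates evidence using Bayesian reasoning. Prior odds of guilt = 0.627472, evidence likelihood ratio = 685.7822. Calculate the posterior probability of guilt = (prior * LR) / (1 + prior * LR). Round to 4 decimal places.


Bayesian evidence evaluation:
Posterior odds = prior_odds * LR = 0.627472 * 685.7822 = 430.3091
Posterior probability = posterior_odds / (1 + posterior_odds)
= 430.3091 / (1 + 430.3091)
= 430.3091 / 431.3091
= 0.9977

0.9977


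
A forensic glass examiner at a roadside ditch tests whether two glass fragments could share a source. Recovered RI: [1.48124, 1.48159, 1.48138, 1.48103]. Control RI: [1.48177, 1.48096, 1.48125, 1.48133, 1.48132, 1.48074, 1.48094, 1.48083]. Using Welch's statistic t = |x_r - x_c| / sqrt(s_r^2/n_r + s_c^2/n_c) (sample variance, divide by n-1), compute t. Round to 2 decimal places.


Welch's t-criterion for glass RI comparison:
Recovered mean = sum / n_r = 5.92524 / 4 = 1.48131
Control mean = sum / n_c = 11.84914 / 8 = 1.4811425
Recovered sample variance s_r^2 = 5.55333e-08
Control sample variance s_c^2 = 1.15136e-07
Welch SE (unpooled) = sqrt(s_r^2/n_r + s_c^2/n_c) = sqrt(1.38833e-08 + 1.4392e-08) = sqrt(2.82753e-08) = 0.000168153
|mean_r - mean_c| = 0.0001675
t = 0.0001675 / 0.000168153 = 1.00

1.00


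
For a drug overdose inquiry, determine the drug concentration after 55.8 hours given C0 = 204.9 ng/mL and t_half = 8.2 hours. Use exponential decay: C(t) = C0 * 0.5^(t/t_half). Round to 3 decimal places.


Drug concentration decay:
Number of half-lives = t / t_half = 55.8 / 8.2 = 6.804878
Decay factor = 0.5^6.804878 = 0.00894391
C(t) = 204.9 * 0.00894391 = 1.833 ng/mL

1.833


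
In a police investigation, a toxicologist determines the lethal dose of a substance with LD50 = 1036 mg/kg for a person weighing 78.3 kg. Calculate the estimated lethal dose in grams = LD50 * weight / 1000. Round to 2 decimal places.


Lethal dose calculation:
Lethal dose = LD50 * body_weight / 1000
= 1036 * 78.3 / 1000
= 81118.8 / 1000
= 81.12 g

81.12


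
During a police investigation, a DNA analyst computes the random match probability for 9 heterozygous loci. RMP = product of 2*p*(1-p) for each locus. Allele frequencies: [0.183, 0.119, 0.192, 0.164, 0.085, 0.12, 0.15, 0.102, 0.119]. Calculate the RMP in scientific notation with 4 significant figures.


Computing RMP for 9 loci:
Locus 1: 2 * 0.183 * 0.817 = 0.299022
Locus 2: 2 * 0.119 * 0.881 = 0.209678
Locus 3: 2 * 0.192 * 0.808 = 0.310272
Locus 4: 2 * 0.164 * 0.836 = 0.274208
Locus 5: 2 * 0.085 * 0.915 = 0.15555
Locus 6: 2 * 0.12 * 0.88 = 0.2112
Locus 7: 2 * 0.15 * 0.85 = 0.255
Locus 8: 2 * 0.102 * 0.898 = 0.183192
Locus 9: 2 * 0.119 * 0.881 = 0.209678
RMP = 1.716e-06

1.716e-06


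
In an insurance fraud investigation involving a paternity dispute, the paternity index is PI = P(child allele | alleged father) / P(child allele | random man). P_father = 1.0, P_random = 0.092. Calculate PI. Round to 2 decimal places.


Paternity Index calculation:
PI = P(allele|father) / P(allele|random)
PI = 1.0 / 0.092
PI = 10.87

10.87


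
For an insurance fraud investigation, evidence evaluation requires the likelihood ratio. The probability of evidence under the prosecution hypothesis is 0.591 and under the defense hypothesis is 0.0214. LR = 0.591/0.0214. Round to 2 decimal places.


Likelihood ratio calculation:
LR = P(E|Hp) / P(E|Hd)
LR = 0.591 / 0.0214
LR = 27.62

27.62


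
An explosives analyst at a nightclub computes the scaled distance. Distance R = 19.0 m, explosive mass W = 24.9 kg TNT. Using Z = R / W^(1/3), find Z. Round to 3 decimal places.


Scaled distance calculation:
W^(1/3) = 24.9^(1/3) = 2.920114
Z = R / W^(1/3) = 19.0 / 2.920114
Z = 6.507 m/kg^(1/3)

6.507


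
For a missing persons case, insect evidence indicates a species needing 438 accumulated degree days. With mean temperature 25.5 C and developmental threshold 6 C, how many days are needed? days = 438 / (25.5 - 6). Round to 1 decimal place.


Insect development time:
Effective temperature = avg_temp - T_base = 25.5 - 6 = 19.5 C
Days = ADD / effective_temp = 438 / 19.5 = 22.5 days

22.5


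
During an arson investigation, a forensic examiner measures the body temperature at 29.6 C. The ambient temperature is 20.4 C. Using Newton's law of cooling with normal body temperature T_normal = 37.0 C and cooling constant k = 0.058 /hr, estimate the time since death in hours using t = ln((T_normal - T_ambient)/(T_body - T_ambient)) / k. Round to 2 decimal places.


Using Newton's law of cooling:
t = ln((T_normal - T_ambient) / (T_body - T_ambient)) / k
T_normal - T_ambient = 16.6
T_body - T_ambient = 9.2
Ratio = 1.804348
ln(ratio) = 0.590199
t = 0.590199 / 0.058 = 10.18 hours

10.18


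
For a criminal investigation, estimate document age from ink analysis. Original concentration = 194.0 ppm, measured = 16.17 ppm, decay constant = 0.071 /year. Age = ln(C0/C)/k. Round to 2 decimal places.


Document age estimation:
C0/C = 194.0 / 16.17 = 11.997526
ln(C0/C) = 2.4847
t = 2.4847 / 0.071 = 35.00 years

35.00


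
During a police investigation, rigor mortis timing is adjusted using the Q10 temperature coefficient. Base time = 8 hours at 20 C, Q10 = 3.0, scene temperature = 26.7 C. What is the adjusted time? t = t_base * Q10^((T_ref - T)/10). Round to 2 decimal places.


Rigor mortis time adjustment:
Exponent = (T_ref - T_actual) / 10 = (20 - 26.7) / 10 = -0.67
Q10 factor = 3.0^-0.67 = 0.47899
t_adjusted = 8 * 0.47899 = 3.83 hours

3.83


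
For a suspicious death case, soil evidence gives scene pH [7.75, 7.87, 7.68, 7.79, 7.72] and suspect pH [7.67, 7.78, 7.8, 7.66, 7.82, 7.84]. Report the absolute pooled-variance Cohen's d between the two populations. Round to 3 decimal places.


Pooled-variance Cohen's d for soil pH comparison:
Scene mean = 38.81 / 5 = 7.762
Suspect mean = 46.57 / 6 = 7.761667
Scene sample variance s_s^2 = 0.00527
Suspect sample variance s_c^2 = 0.006017
Pooled variance = ((n_s-1)*s_s^2 + (n_c-1)*s_c^2) / (n_s + n_c - 2) = 0.005685
Pooled SD = sqrt(0.005685) = 0.075399
Mean difference = 0.000333
|d| = |0.000333| / 0.075399 = 0.004

0.004


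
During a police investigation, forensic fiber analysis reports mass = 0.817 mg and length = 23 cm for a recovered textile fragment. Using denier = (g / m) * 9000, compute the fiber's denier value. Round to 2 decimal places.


Denier calculation:
Mass in grams = 0.817 mg / 1000 = 0.000817 g
Length in meters = 23 cm / 100 = 0.23 m
Linear density = mass / length = 0.000817 / 0.23 = 0.00355217 g/m
Denier = (g/m) * 9000 = 0.00355217 * 9000 = 31.97

31.97


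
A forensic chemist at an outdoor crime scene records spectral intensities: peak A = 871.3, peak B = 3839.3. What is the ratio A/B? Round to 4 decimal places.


Spectral peak ratio:
Peak A = 871.3 counts
Peak B = 3839.3 counts
Ratio = 871.3 / 3839.3 = 0.2269

0.2269


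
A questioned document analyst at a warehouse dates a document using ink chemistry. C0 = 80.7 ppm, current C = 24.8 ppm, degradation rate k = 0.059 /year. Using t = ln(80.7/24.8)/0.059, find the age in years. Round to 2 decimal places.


Document age estimation:
C0/C = 80.7 / 24.8 = 3.254032
ln(C0/C) = 1.179895
t = 1.179895 / 0.059 = 20.00 years

20.00


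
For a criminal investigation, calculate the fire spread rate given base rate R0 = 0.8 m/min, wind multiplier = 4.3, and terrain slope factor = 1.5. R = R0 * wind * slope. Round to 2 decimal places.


Fire spread rate calculation:
R = R0 * wind_factor * slope_factor
= 0.8 * 4.3 * 1.5
= 3.44 * 1.5
= 5.16 m/min

5.16


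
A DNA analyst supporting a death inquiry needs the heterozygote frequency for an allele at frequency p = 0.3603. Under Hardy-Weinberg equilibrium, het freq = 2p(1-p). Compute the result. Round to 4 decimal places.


Hardy-Weinberg heterozygote frequency:
q = 1 - p = 1 - 0.3603 = 0.6397
2pq = 2 * 0.3603 * 0.6397 = 0.4610

0.4610


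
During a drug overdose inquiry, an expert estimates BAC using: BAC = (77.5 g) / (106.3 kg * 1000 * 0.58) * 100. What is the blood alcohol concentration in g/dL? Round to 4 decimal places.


Applying the Widmark formula:
BAC = (dose_g / (body_wt * 1000 * r)) * 100
Denominator = 106.3 * 1000 * 0.58 = 61654
BAC = (77.5 / 61654) * 100
BAC = 0.1257 g/dL

0.1257


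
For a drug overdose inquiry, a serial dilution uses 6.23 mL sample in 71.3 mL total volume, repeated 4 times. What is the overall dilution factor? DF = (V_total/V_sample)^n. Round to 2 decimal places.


Dilution factor calculation:
Single dilution = V_total / V_sample = 71.3 / 6.23 ≈ 11.444623
Number of dilutions = 4
Total DF = (71.3 / 6.23)^4 (full precision, rounded at the end) = 17155.60

17155.60


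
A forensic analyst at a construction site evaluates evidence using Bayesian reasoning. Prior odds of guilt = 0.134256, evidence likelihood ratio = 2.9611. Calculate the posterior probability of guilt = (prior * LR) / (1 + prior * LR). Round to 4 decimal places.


Bayesian evidence evaluation:
Posterior odds = prior_odds * LR = 0.134256 * 2.9611 = 0.3975454
Posterior probability = posterior_odds / (1 + posterior_odds)
= 0.3975454 / (1 + 0.3975454)
= 0.3975454 / 1.3975454
= 0.2845

0.2845


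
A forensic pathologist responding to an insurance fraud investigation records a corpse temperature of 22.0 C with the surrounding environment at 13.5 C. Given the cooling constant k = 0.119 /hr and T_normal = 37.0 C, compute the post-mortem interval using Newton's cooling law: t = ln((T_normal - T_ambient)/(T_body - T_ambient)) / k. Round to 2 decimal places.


Using Newton's law of cooling:
t = ln((T_normal - T_ambient) / (T_body - T_ambient)) / k
T_normal - T_ambient = 23.5
T_body - T_ambient = 8.5
Ratio = 2.764706
ln(ratio) = 1.016934
t = 1.016934 / 0.119 = 8.55 hours

8.55


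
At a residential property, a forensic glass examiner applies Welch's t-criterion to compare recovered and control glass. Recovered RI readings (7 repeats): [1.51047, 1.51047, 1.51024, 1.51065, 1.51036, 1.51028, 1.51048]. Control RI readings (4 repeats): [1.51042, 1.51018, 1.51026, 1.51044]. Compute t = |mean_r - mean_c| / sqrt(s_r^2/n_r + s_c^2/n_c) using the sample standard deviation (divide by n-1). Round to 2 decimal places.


Welch's t-criterion for glass RI comparison:
Recovered mean = sum / n_r = 10.57295 / 7 = 1.5104214
Control mean = sum / n_c = 6.0413 / 4 = 1.510325
Recovered sample variance s_r^2 = 1.95143e-08
Control sample variance s_c^2 = 1.58333e-08
Welch SE (unpooled) = sqrt(s_r^2/n_r + s_c^2/n_c) = sqrt(2.78776e-09 + 3.95833e-09) = sqrt(6.74609e-09) = 8.21346e-05
|mean_r - mean_c| = 9.64286e-05
t = 9.64286e-05 / 8.21346e-05 = 1.17

1.17


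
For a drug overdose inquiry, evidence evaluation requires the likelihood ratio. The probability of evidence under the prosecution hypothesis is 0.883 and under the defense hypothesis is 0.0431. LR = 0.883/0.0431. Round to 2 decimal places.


Likelihood ratio calculation:
LR = P(E|Hp) / P(E|Hd)
LR = 0.883 / 0.0431
LR = 20.49

20.49


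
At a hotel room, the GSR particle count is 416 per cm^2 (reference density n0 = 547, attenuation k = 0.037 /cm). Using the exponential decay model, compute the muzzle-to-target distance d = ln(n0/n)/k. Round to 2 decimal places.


GSR distance calculation:
n0/n = 547 / 416 = 1.314904
ln(n0/n) = 0.273764
d = 0.273764 / 0.037 = 7.40 cm

7.40


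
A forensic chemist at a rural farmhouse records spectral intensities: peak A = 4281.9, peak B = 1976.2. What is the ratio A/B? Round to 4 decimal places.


Spectral peak ratio:
Peak A = 4281.9 counts
Peak B = 1976.2 counts
Ratio = 4281.9 / 1976.2 = 2.1667

2.1667


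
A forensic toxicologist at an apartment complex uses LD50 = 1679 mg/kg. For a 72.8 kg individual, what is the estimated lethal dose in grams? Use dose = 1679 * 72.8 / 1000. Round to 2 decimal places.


Lethal dose calculation:
Lethal dose = LD50 * body_weight / 1000
= 1679 * 72.8 / 1000
= 122231.2 / 1000
= 122.23 g

122.23


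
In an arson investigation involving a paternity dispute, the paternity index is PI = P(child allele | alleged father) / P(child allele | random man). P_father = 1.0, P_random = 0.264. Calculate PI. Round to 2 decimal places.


Paternity Index calculation:
PI = P(allele|father) / P(allele|random)
PI = 1.0 / 0.264
PI = 3.79

3.79


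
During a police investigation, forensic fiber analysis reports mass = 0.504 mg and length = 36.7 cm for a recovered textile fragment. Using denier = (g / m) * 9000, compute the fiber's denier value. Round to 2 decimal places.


Denier calculation:
Mass in grams = 0.504 mg / 1000 = 0.000504 g
Length in meters = 36.7 cm / 100 = 0.367 m
Linear density = mass / length = 0.000504 / 0.367 = 0.0013733 g/m
Denier = (g/m) * 9000 = 0.0013733 * 9000 = 12.36

12.36


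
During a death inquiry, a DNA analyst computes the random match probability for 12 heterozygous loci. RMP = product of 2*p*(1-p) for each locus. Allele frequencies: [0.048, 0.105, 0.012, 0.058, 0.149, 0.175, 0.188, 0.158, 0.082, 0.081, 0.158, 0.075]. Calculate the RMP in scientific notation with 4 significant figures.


Computing RMP for 12 loci:
Locus 1: 2 * 0.048 * 0.952 = 0.091392
Locus 2: 2 * 0.105 * 0.895 = 0.18795
Locus 3: 2 * 0.012 * 0.988 = 0.023712
Locus 4: 2 * 0.058 * 0.942 = 0.109272
Locus 5: 2 * 0.149 * 0.851 = 0.253598
Locus 6: 2 * 0.175 * 0.825 = 0.28875
Locus 7: 2 * 0.188 * 0.812 = 0.305312
Locus 8: 2 * 0.158 * 0.842 = 0.266072
Locus 9: 2 * 0.082 * 0.918 = 0.150552
Locus 10: 2 * 0.081 * 0.919 = 0.148878
Locus 11: 2 * 0.158 * 0.842 = 0.266072
Locus 12: 2 * 0.075 * 0.925 = 0.13875
RMP = 2.191e-10

2.191e-10


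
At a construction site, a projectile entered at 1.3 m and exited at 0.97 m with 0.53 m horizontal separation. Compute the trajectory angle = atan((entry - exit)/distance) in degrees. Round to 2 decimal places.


Bullet trajectory angle:
Height difference = 1.3 - 0.97 = 0.33 m
angle = atan(0.33 / 0.53)
angle = atan(0.622642)
angle = 31.91 degrees

31.91


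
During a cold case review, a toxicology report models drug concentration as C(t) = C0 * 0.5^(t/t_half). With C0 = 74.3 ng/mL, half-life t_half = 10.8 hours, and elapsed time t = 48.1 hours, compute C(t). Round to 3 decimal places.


Drug concentration decay:
Number of half-lives = t / t_half = 48.1 / 10.8 = 4.453704
Decay factor = 0.5^4.453704 = 0.04563536
C(t) = 74.3 * 0.04563536 = 3.391 ng/mL

3.391


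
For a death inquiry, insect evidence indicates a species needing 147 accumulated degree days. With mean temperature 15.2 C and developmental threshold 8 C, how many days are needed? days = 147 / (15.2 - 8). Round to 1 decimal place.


Insect development time:
Effective temperature = avg_temp - T_base = 15.2 - 8 = 7.2 C
Days = ADD / effective_temp = 147 / 7.2 = 20.4 days

20.4


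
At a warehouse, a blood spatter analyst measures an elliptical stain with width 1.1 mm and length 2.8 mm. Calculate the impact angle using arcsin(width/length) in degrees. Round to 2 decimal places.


Blood spatter impact angle calculation:
width / length = 1.1 / 2.8 = 0.392857
angle = arcsin(0.392857)
angle = 23.13 degrees

23.13


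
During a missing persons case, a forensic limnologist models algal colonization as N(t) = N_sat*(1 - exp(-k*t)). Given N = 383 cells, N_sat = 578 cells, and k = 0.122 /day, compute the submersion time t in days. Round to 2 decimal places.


PMSI from diatom colonization curve:
N / N_sat = 383 / 578 = 0.66263
1 - N/N_sat = 0.33737
ln(1 - N/N_sat) = -1.086575
t = -ln(1 - N/N_sat) / k = -(-1.086575) / 0.122 = 8.91 days

8.91


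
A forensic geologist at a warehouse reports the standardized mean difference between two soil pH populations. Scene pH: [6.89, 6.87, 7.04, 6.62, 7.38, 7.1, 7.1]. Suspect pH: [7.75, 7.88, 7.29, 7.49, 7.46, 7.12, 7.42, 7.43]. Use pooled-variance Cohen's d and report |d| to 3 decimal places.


Pooled-variance Cohen's d for soil pH comparison:
Scene mean = 49 / 7 = 7
Suspect mean = 59.84 / 8 = 7.48
Scene sample variance s_s^2 = 0.056567
Suspect sample variance s_c^2 = 0.057886
Pooled variance = ((n_s-1)*s_s^2 + (n_c-1)*s_c^2) / (n_s + n_c - 2) = 0.057277
Pooled SD = sqrt(0.057277) = 0.239326
Mean difference = -0.48
|d| = |-0.48| / 0.239326 = 2.006

2.006


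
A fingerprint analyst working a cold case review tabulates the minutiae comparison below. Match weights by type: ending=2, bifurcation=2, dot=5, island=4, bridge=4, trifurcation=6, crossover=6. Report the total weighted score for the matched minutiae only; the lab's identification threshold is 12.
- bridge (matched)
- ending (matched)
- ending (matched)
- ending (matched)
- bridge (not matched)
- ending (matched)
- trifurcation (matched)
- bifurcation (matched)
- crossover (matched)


Weighted minutiae match score:
  bridge: matched, +4 (running total 4)
  ending: matched, +2 (running total 6)
  ending: matched, +2 (running total 8)
  ending: matched, +2 (running total 10)
  bridge: not matched, +0
  ending: matched, +2 (running total 12)
  trifurcation: matched, +6 (running total 18)
  bifurcation: matched, +2 (running total 20)
  crossover: matched, +6 (running total 26)
Total score = 26
Threshold = 12; verdict = identification

26


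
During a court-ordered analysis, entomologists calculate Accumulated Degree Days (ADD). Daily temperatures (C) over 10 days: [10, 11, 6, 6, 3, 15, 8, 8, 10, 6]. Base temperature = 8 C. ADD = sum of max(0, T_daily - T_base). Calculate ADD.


Computing ADD day by day:
Day 1: max(0, 10 - 8) = 2
Day 2: max(0, 11 - 8) = 3
Day 3: max(0, 6 - 8) = 0
Day 4: max(0, 6 - 8) = 0
Day 5: max(0, 3 - 8) = 0
Day 6: max(0, 15 - 8) = 7
Day 7: max(0, 8 - 8) = 0
Day 8: max(0, 8 - 8) = 0
Day 9: max(0, 10 - 8) = 2
Day 10: max(0, 6 - 8) = 0
Total ADD = 14

14


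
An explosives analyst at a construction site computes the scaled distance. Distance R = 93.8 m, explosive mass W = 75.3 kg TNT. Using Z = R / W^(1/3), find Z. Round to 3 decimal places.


Scaled distance calculation:
W^(1/3) = 75.3^(1/3) = 4.222779
Z = R / W^(1/3) = 93.8 / 4.222779
Z = 22.213 m/kg^(1/3)

22.213


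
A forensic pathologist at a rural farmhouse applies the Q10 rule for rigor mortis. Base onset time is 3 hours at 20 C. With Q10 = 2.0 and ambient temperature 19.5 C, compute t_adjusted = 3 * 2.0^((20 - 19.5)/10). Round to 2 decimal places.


Rigor mortis time adjustment:
Exponent = (T_ref - T_actual) / 10 = (20 - 19.5) / 10 = 0.05
Q10 factor = 2.0^0.05 = 1.03526
t_adjusted = 3 * 1.03526 = 3.11 hours

3.11


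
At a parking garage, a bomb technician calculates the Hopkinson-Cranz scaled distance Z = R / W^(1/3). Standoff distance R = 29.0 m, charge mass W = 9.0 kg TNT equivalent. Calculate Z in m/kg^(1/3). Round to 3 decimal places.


Scaled distance calculation:
W^(1/3) = 9.0^(1/3) = 2.080084
Z = R / W^(1/3) = 29.0 / 2.080084
Z = 13.942 m/kg^(1/3)

13.942


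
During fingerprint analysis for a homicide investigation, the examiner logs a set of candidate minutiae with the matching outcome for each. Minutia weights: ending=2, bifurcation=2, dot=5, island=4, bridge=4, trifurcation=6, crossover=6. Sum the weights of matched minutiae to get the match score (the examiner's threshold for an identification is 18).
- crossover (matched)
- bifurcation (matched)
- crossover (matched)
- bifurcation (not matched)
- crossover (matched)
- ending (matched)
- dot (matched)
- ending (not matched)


Weighted minutiae match score:
  crossover: matched, +6 (running total 6)
  bifurcation: matched, +2 (running total 8)
  crossover: matched, +6 (running total 14)
  bifurcation: not matched, +0
  crossover: matched, +6 (running total 20)
  ending: matched, +2 (running total 22)
  dot: matched, +5 (running total 27)
  ending: not matched, +0
Total score = 27
Threshold = 18; verdict = identification

27


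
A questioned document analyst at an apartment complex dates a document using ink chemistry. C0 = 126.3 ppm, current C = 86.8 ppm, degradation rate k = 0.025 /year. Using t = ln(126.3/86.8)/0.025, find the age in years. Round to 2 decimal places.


Document age estimation:
C0/C = 126.3 / 86.8 = 1.455069
ln(C0/C) = 0.375053
t = 0.375053 / 0.025 = 15.00 years

15.00


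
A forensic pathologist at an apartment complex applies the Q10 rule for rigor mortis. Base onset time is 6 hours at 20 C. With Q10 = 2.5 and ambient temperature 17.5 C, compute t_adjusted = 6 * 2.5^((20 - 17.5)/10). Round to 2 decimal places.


Rigor mortis time adjustment:
Exponent = (T_ref - T_actual) / 10 = (20 - 17.5) / 10 = 0.25
Q10 factor = 2.5^0.25 = 1.25743
t_adjusted = 6 * 1.25743 = 7.54 hours

7.54


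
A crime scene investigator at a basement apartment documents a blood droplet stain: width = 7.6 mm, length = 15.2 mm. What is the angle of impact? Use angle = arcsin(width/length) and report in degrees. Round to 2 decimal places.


Blood spatter impact angle calculation:
width / length = 7.6 / 15.2 = 0.5
angle = arcsin(0.5)
angle = 30.00 degrees

30.00


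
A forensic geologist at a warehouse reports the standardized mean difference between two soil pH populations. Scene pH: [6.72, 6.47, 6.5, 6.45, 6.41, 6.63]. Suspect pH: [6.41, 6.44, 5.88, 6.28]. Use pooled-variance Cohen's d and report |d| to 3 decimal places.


Pooled-variance Cohen's d for soil pH comparison:
Scene mean = 39.18 / 6 = 6.53
Suspect mean = 25.01 / 4 = 6.2525
Scene sample variance s_s^2 = 0.01428
Suspect sample variance s_c^2 = 0.066492
Pooled variance = ((n_s-1)*s_s^2 + (n_c-1)*s_c^2) / (n_s + n_c - 2) = 0.033859
Pooled SD = sqrt(0.033859) = 0.184008
Mean difference = 0.2775
|d| = |0.2775| / 0.184008 = 1.508

1.508


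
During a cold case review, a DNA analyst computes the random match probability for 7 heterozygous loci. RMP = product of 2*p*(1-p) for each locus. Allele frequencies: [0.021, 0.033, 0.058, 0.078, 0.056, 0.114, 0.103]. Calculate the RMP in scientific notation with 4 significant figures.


Computing RMP for 7 loci:
Locus 1: 2 * 0.021 * 0.979 = 0.041118
Locus 2: 2 * 0.033 * 0.967 = 0.063822
Locus 3: 2 * 0.058 * 0.942 = 0.109272
Locus 4: 2 * 0.078 * 0.922 = 0.143832
Locus 5: 2 * 0.056 * 0.944 = 0.105728
Locus 6: 2 * 0.114 * 0.886 = 0.202008
Locus 7: 2 * 0.103 * 0.897 = 0.184782
RMP = 1.628e-07

1.628e-07


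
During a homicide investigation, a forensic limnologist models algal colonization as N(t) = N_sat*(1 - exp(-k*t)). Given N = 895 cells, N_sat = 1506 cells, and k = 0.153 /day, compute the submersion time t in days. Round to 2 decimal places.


PMSI from diatom colonization curve:
N / N_sat = 895 / 1506 = 0.59429
1 - N/N_sat = 0.40571
ln(1 - N/N_sat) = -0.902117
t = -ln(1 - N/N_sat) / k = -(-0.902117) / 0.153 = 5.90 days

5.90


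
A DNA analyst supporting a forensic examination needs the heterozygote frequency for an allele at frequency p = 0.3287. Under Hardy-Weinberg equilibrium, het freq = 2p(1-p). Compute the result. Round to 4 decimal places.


Hardy-Weinberg heterozygote frequency:
q = 1 - p = 1 - 0.3287 = 0.6713
2pq = 2 * 0.3287 * 0.6713 = 0.4413

0.4413


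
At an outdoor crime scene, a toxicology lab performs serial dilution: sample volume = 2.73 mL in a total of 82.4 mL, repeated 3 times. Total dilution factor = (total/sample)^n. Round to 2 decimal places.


Dilution factor calculation:
Single dilution = V_total / V_sample = 82.4 / 2.73 ≈ 30.18315
Number of dilutions = 3
Total DF = (82.4 / 2.73)^3 (full precision, rounded at the end) = 27497.53

27497.53


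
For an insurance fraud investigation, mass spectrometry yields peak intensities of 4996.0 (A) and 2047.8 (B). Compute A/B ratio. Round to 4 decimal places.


Spectral peak ratio:
Peak A = 4996.0 counts
Peak B = 2047.8 counts
Ratio = 4996.0 / 2047.8 = 2.4397

2.4397


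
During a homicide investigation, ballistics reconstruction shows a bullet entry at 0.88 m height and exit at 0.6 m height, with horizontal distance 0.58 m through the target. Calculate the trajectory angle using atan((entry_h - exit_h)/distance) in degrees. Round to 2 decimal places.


Bullet trajectory angle:
Height difference = 0.88 - 0.6 = 0.28 m
angle = atan(0.28 / 0.58)
angle = atan(0.482759)
angle = 25.77 degrees

25.77


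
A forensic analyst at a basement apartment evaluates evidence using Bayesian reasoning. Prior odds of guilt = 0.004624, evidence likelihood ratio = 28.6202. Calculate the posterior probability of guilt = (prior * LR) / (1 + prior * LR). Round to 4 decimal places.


Bayesian evidence evaluation:
Posterior odds = prior_odds * LR = 0.004624 * 28.6202 = 0.1323398
Posterior probability = posterior_odds / (1 + posterior_odds)
= 0.1323398 / (1 + 0.1323398)
= 0.1323398 / 1.1323398
= 0.1169

0.1169


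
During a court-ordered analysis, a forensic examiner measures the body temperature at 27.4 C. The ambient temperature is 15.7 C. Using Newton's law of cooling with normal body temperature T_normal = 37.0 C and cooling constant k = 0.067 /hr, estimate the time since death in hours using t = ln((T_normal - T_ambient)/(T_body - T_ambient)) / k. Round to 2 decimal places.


Using Newton's law of cooling:
t = ln((T_normal - T_ambient) / (T_body - T_ambient)) / k
T_normal - T_ambient = 21.3
T_body - T_ambient = 11.7
Ratio = 1.820513
ln(ratio) = 0.599118
t = 0.599118 / 0.067 = 8.94 hours

8.94


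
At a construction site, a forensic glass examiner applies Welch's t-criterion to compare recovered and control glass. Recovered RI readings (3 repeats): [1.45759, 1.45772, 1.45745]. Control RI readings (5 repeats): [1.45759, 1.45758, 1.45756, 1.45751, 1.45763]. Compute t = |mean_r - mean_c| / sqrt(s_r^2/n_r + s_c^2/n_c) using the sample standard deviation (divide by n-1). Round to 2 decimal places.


Welch's t-criterion for glass RI comparison:
Recovered mean = sum / n_r = 4.37276 / 3 = 1.4575867
Control mean = sum / n_c = 7.28787 / 5 = 1.457574
Recovered sample variance s_r^2 = 1.82333e-08
Control sample variance s_c^2 = 1.93e-09
Welch SE (unpooled) = sqrt(s_r^2/n_r + s_c^2/n_c) = sqrt(6.07778e-09 + 3.86e-10) = sqrt(6.46378e-09) = 8.03976e-05
|mean_r - mean_c| = 1.26667e-05
t = 1.26667e-05 / 8.03976e-05 = 0.16

0.16


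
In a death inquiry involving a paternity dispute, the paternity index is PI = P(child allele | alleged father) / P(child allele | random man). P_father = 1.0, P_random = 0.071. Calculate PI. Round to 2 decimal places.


Paternity Index calculation:
PI = P(allele|father) / P(allele|random)
PI = 1.0 / 0.071
PI = 14.08

14.08


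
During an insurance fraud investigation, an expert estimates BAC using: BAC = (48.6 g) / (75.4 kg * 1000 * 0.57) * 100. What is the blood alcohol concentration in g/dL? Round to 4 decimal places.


Applying the Widmark formula:
BAC = (dose_g / (body_wt * 1000 * r)) * 100
Denominator = 75.4 * 1000 * 0.57 = 42978
BAC = (48.6 / 42978) * 100
BAC = 0.1131 g/dL

0.1131
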